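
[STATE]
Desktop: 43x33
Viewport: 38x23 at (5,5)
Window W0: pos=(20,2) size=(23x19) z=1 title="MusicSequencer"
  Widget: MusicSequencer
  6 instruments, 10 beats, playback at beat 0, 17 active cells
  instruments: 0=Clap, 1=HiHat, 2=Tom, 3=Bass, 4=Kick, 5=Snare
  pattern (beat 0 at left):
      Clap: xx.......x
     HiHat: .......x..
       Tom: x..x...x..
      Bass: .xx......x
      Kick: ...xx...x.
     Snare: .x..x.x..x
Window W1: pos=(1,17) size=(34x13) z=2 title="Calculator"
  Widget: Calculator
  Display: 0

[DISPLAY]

               ┃      ▼123456789     ┃
               ┃  Clap██·······█     ┃
               ┃ HiHat·······█··     ┃
               ┃   Tom█··█···█··     ┃
               ┃  Bass·██······█     ┃
               ┃  Kick···██···█·     ┃
               ┃ Snare·█··█·█··█     ┃
               ┃                     ┃
               ┃                     ┃
               ┃                     ┃
               ┃                     ┃
               ┃                     ┃
━━━━━━━━━━━━━━━━━━━━━━━━━━━━━┓       ┃
lculator                     ┃       ┃
─────────────────────────────┨       ┃
                            0┃━━━━━━━┛
─┬───┬───┬───┐               ┃        
 │ 8 │ 9 │ ÷ │               ┃        
─┼───┼───┼───┤               ┃        
 │ 5 │ 6 │ × │               ┃        
─┼───┼───┼───┤               ┃        
 │ 2 │ 3 │ - │               ┃        
─┼───┼───┼───┤               ┃        


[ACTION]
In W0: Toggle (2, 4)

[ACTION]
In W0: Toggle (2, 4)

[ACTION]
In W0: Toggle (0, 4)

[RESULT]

               ┃      ▼123456789     ┃
               ┃  Clap██··█····█     ┃
               ┃ HiHat·······█··     ┃
               ┃   Tom█··█···█··     ┃
               ┃  Bass·██······█     ┃
               ┃  Kick···██···█·     ┃
               ┃ Snare·█··█·█··█     ┃
               ┃                     ┃
               ┃                     ┃
               ┃                     ┃
               ┃                     ┃
               ┃                     ┃
━━━━━━━━━━━━━━━━━━━━━━━━━━━━━┓       ┃
lculator                     ┃       ┃
─────────────────────────────┨       ┃
                            0┃━━━━━━━┛
─┬───┬───┬───┐               ┃        
 │ 8 │ 9 │ ÷ │               ┃        
─┼───┼───┼───┤               ┃        
 │ 5 │ 6 │ × │               ┃        
─┼───┼───┼───┤               ┃        
 │ 2 │ 3 │ - │               ┃        
─┼───┼───┼───┤               ┃        


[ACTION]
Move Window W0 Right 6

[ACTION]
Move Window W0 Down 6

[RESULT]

                                      
                                      
                                      
               ┏━━━━━━━━━━━━━━━━━━━━━┓
               ┃ MusicSequencer      ┃
               ┠─────────────────────┨
               ┃      ▼123456789     ┃
               ┃  Clap██··█····█     ┃
               ┃ HiHat·······█··     ┃
               ┃   Tom█··█···█··     ┃
               ┃  Bass·██······█     ┃
               ┃  Kick···██···█·     ┃
━━━━━━━━━━━━━━━━━━━━━━━━━━━━━┓·█     ┃
lculator                     ┃       ┃
─────────────────────────────┨       ┃
                            0┃       ┃
─┬───┬───┬───┐               ┃       ┃
 │ 8 │ 9 │ ÷ │               ┃       ┃
─┼───┼───┼───┤               ┃       ┃
 │ 5 │ 6 │ × │               ┃       ┃
─┼───┼───┼───┤               ┃       ┃
 │ 2 │ 3 │ - │               ┃━━━━━━━┛
─┼───┼───┼───┤               ┃        


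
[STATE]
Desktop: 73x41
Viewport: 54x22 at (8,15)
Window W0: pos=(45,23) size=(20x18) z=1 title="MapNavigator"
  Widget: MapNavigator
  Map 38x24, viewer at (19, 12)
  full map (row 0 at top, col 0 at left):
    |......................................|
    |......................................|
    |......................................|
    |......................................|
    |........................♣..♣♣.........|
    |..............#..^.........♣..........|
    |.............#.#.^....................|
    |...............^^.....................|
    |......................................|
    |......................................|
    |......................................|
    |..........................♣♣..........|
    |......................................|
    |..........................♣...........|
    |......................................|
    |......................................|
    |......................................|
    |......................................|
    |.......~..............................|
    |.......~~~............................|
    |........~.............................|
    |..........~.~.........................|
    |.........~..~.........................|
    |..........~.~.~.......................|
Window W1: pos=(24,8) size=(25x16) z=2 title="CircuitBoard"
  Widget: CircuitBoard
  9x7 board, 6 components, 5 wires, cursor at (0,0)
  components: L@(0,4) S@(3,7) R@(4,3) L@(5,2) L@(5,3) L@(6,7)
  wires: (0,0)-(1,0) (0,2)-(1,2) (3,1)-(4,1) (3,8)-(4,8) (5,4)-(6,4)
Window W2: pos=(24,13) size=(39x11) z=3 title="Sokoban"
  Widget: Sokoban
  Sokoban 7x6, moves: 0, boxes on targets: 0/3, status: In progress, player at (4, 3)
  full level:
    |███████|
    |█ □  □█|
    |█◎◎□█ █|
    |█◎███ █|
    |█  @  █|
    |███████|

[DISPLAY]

                ┠─────────────────────────────────────
                ┃███████                              
                ┃█ □  □█                              
                ┃█◎◎□█ █                              
                ┃█◎███ █                              
                ┃█  @  █                              
                ┃███████                              
                ┃Moves: 0  0/3                        
                ┗━━━━━━━━━━━━━━━━━━━━━━━━━━━━━━━━━━━━━
                                     ┃ MapNavigator   
                                     ┠────────────────
                                     ┃....#..^........
                                     ┃...#.#.^........
                                     ┃.....^^.........
                                     ┃................
                                     ┃................
                                     ┃................
                                     ┃................
                                     ┃.........@......
                                     ┃................
                                     ┃................
                                     ┃................


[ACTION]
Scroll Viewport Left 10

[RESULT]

                        ┠─────────────────────────────
                        ┃███████                      
                        ┃█ □  □█                      
                        ┃█◎◎□█ █                      
                        ┃█◎███ █                      
                        ┃█  @  █                      
                        ┃███████                      
                        ┃Moves: 0  0/3                
                        ┗━━━━━━━━━━━━━━━━━━━━━━━━━━━━━
                                             ┃ MapNavi
                                             ┠────────
                                             ┃....#..^
                                             ┃...#.#.^
                                             ┃.....^^.
                                             ┃........
                                             ┃........
                                             ┃........
                                             ┃........
                                             ┃........
                                             ┃........
                                             ┃........
                                             ┃........


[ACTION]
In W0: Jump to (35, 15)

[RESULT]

                        ┠─────────────────────────────
                        ┃███████                      
                        ┃█ □  □█                      
                        ┃█◎◎□█ █                      
                        ┃█◎███ █                      
                        ┃█  @  █                      
                        ┃███████                      
                        ┃Moves: 0  0/3                
                        ┗━━━━━━━━━━━━━━━━━━━━━━━━━━━━━
                                             ┃ MapNavi
                                             ┠────────
                                             ┃........
                                             ┃........
                                             ┃........
                                             ┃♣♣......
                                             ┃........
                                             ┃♣.......
                                             ┃........
                                             ┃........
                                             ┃........
                                             ┃........
                                             ┃........


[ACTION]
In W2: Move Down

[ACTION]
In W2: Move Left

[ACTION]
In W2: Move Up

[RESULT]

                        ┠─────────────────────────────
                        ┃███████                      
                        ┃█ □  □█                      
                        ┃█◎◎□█ █                      
                        ┃█◎███ █                      
                        ┃█ @   █                      
                        ┃███████                      
                        ┃Moves: 1  0/3                
                        ┗━━━━━━━━━━━━━━━━━━━━━━━━━━━━━
                                             ┃ MapNavi
                                             ┠────────
                                             ┃........
                                             ┃........
                                             ┃........
                                             ┃♣♣......
                                             ┃........
                                             ┃♣.......
                                             ┃........
                                             ┃........
                                             ┃........
                                             ┃........
                                             ┃........


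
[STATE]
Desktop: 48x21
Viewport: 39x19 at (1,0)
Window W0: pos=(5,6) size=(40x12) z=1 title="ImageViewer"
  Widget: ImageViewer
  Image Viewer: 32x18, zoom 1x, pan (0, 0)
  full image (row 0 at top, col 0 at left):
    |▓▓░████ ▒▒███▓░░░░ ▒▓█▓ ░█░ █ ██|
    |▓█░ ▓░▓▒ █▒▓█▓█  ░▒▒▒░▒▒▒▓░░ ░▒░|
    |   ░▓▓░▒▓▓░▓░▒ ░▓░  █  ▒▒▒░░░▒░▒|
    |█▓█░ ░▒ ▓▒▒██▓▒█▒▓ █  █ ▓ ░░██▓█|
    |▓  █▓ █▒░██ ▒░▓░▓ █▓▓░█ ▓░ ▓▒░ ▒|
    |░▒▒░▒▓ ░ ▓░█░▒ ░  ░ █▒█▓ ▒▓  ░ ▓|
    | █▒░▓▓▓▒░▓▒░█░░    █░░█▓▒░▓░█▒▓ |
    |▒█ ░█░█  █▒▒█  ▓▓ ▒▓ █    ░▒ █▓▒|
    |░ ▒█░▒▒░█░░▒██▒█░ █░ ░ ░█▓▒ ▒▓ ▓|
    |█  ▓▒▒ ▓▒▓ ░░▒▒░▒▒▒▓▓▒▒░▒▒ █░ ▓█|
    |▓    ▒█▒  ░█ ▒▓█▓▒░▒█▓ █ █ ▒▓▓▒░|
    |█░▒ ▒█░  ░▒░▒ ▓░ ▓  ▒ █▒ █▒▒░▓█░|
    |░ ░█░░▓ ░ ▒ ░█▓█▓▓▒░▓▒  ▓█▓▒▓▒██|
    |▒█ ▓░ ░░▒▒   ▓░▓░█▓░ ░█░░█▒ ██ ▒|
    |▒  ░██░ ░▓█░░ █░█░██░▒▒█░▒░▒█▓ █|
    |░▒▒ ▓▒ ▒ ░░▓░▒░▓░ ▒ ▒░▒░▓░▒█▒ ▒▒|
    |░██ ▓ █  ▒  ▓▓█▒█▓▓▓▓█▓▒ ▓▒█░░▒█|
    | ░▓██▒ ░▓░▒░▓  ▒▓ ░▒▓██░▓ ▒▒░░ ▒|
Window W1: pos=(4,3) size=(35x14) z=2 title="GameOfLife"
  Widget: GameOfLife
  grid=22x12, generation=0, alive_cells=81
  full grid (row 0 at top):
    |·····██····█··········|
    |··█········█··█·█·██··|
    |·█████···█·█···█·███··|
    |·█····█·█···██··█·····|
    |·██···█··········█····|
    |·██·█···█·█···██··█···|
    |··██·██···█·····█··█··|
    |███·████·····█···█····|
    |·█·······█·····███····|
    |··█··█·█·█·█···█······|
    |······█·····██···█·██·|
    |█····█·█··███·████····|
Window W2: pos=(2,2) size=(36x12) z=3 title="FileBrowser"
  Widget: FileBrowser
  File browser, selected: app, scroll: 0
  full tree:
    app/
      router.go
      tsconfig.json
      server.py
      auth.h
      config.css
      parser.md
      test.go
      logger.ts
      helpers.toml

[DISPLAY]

                                       
                                       
 ┏━━━━━━━━━━━━━━━━━━━━━━━━━━━━━━━━━━┓  
 ┃ FileBrowser                      ┃┓ 
 ┠──────────────────────────────────┨┃ 
 ┃> [-] app/                        ┃┨ 
 ┃    router.go                     ┃┃━
 ┃    tsconfig.json                 ┃┃ 
 ┃    server.py                     ┃┃─
 ┃    auth.h                        ┃┃ 
 ┃    config.css                    ┃┃ 
 ┃    parser.md                     ┃┃ 
 ┃    test.go                       ┃┃ 
 ┗━━━━━━━━━━━━━━━━━━━━━━━━━━━━━━━━━━┛┃ 
   ┃·█·······█·····███····           ┃ 
   ┃··█··█·█·█·█···█······           ┃ 
   ┗━━━━━━━━━━━━━━━━━━━━━━━━━━━━━━━━━┛ 
    ┗━━━━━━━━━━━━━━━━━━━━━━━━━━━━━━━━━━
                                       


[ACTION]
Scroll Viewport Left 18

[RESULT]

                                       
                                       
  ┏━━━━━━━━━━━━━━━━━━━━━━━━━━━━━━━━━━┓ 
  ┃ FileBrowser                      ┃┓
  ┠──────────────────────────────────┨┃
  ┃> [-] app/                        ┃┨
  ┃    router.go                     ┃┃
  ┃    tsconfig.json                 ┃┃
  ┃    server.py                     ┃┃
  ┃    auth.h                        ┃┃
  ┃    config.css                    ┃┃
  ┃    parser.md                     ┃┃
  ┃    test.go                       ┃┃
  ┗━━━━━━━━━━━━━━━━━━━━━━━━━━━━━━━━━━┛┃
    ┃·█·······█·····███····           ┃
    ┃··█··█·█·█·█···█······           ┃
    ┗━━━━━━━━━━━━━━━━━━━━━━━━━━━━━━━━━┛
     ┗━━━━━━━━━━━━━━━━━━━━━━━━━━━━━━━━━
                                       


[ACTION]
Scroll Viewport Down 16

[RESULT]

  ┏━━━━━━━━━━━━━━━━━━━━━━━━━━━━━━━━━━┓ 
  ┃ FileBrowser                      ┃┓
  ┠──────────────────────────────────┨┃
  ┃> [-] app/                        ┃┨
  ┃    router.go                     ┃┃
  ┃    tsconfig.json                 ┃┃
  ┃    server.py                     ┃┃
  ┃    auth.h                        ┃┃
  ┃    config.css                    ┃┃
  ┃    parser.md                     ┃┃
  ┃    test.go                       ┃┃
  ┗━━━━━━━━━━━━━━━━━━━━━━━━━━━━━━━━━━┛┃
    ┃·█·······█·····███····           ┃
    ┃··█··█·█·█·█···█······           ┃
    ┗━━━━━━━━━━━━━━━━━━━━━━━━━━━━━━━━━┛
     ┗━━━━━━━━━━━━━━━━━━━━━━━━━━━━━━━━━
                                       
                                       
                                       


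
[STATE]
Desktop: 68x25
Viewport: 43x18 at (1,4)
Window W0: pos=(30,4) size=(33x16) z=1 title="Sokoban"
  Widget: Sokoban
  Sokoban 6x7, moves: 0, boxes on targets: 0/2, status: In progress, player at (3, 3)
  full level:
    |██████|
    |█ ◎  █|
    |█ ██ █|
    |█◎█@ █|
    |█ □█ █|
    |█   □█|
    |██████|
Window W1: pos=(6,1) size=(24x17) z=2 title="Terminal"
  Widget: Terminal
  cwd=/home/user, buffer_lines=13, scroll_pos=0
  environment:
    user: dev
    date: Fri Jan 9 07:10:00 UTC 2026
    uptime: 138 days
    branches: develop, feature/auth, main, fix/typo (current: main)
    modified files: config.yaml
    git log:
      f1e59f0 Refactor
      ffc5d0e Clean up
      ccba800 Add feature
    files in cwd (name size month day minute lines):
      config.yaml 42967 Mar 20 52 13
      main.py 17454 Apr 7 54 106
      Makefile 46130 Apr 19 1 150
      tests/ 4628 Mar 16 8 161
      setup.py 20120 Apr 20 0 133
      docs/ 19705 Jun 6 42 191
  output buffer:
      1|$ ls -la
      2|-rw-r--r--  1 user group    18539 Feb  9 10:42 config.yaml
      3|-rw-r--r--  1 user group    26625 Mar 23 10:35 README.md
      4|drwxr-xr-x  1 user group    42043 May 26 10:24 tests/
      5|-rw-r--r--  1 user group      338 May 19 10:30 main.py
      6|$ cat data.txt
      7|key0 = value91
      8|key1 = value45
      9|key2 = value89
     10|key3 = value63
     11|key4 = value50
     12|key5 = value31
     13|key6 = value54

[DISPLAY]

     ┃$ ls -la              ┃┏━━━━━━━━━━━━━
     ┃-rw-r--r--  1 user gro┃┃ Sokoban     
     ┃-rw-r--r--  1 user gro┃┠─────────────
     ┃drwxr-xr-x  1 user gro┃┃██████       
     ┃-rw-r--r--  1 user gro┃┃█ ◎  █       
     ┃$ cat data.txt        ┃┃█ ██ █       
     ┃key0 = value91        ┃┃█◎█@ █       
     ┃key1 = value45        ┃┃█ □█ █       
     ┃key2 = value89        ┃┃█   □█       
     ┃key3 = value63        ┃┃██████       
     ┃key4 = value50        ┃┃Moves: 0  0/2
     ┃key5 = value31        ┃┃             
     ┃key6 = value54        ┃┃             
     ┗━━━━━━━━━━━━━━━━━━━━━━┛┃             
                             ┃             
                             ┗━━━━━━━━━━━━━
                                           
                                           


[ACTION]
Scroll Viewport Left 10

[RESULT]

      ┃$ ls -la              ┃┏━━━━━━━━━━━━
      ┃-rw-r--r--  1 user gro┃┃ Sokoban    
      ┃-rw-r--r--  1 user gro┃┠────────────
      ┃drwxr-xr-x  1 user gro┃┃██████      
      ┃-rw-r--r--  1 user gro┃┃█ ◎  █      
      ┃$ cat data.txt        ┃┃█ ██ █      
      ┃key0 = value91        ┃┃█◎█@ █      
      ┃key1 = value45        ┃┃█ □█ █      
      ┃key2 = value89        ┃┃█   □█      
      ┃key3 = value63        ┃┃██████      
      ┃key4 = value50        ┃┃Moves: 0  0/
      ┃key5 = value31        ┃┃            
      ┃key6 = value54        ┃┃            
      ┗━━━━━━━━━━━━━━━━━━━━━━┛┃            
                              ┃            
                              ┗━━━━━━━━━━━━
                                           
                                           


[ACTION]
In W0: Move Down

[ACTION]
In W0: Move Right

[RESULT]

      ┃$ ls -la              ┃┏━━━━━━━━━━━━
      ┃-rw-r--r--  1 user gro┃┃ Sokoban    
      ┃-rw-r--r--  1 user gro┃┠────────────
      ┃drwxr-xr-x  1 user gro┃┃██████      
      ┃-rw-r--r--  1 user gro┃┃█ ◎  █      
      ┃$ cat data.txt        ┃┃█ ██ █      
      ┃key0 = value91        ┃┃█◎█ @█      
      ┃key1 = value45        ┃┃█ □█ █      
      ┃key2 = value89        ┃┃█   □█      
      ┃key3 = value63        ┃┃██████      
      ┃key4 = value50        ┃┃Moves: 1  0/
      ┃key5 = value31        ┃┃            
      ┃key6 = value54        ┃┃            
      ┗━━━━━━━━━━━━━━━━━━━━━━┛┃            
                              ┃            
                              ┗━━━━━━━━━━━━
                                           
                                           


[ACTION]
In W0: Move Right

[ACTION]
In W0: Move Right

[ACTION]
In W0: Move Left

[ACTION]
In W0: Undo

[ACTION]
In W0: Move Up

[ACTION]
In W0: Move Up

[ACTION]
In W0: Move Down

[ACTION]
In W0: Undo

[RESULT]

      ┃$ ls -la              ┃┏━━━━━━━━━━━━
      ┃-rw-r--r--  1 user gro┃┃ Sokoban    
      ┃-rw-r--r--  1 user gro┃┠────────────
      ┃drwxr-xr-x  1 user gro┃┃██████      
      ┃-rw-r--r--  1 user gro┃┃█ ◎ @█      
      ┃$ cat data.txt        ┃┃█ ██ █      
      ┃key0 = value91        ┃┃█◎█  █      
      ┃key1 = value45        ┃┃█ □█ █      
      ┃key2 = value89        ┃┃█   □█      
      ┃key3 = value63        ┃┃██████      
      ┃key4 = value50        ┃┃Moves: 3  0/
      ┃key5 = value31        ┃┃            
      ┃key6 = value54        ┃┃            
      ┗━━━━━━━━━━━━━━━━━━━━━━┛┃            
                              ┃            
                              ┗━━━━━━━━━━━━
                                           
                                           


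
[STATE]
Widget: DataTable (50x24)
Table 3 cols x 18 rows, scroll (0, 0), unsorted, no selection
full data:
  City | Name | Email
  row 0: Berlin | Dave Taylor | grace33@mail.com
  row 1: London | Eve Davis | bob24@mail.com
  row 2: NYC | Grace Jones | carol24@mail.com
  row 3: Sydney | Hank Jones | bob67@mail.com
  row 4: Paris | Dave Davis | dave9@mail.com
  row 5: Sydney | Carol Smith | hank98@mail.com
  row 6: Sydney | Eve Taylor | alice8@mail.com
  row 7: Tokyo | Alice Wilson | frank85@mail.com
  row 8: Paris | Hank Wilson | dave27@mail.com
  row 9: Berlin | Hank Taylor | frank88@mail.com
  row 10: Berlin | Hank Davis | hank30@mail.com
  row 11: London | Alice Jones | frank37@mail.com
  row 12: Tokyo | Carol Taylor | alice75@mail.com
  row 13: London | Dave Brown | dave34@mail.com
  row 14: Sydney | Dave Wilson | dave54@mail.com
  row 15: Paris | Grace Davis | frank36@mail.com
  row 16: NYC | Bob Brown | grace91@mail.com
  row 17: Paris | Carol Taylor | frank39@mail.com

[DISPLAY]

City  │Name        │Email                         
──────┼────────────┼────────────────              
Berlin│Dave Taylor │grace33@mail.com              
London│Eve Davis   │bob24@mail.com                
NYC   │Grace Jones │carol24@mail.com              
Sydney│Hank Jones  │bob67@mail.com                
Paris │Dave Davis  │dave9@mail.com                
Sydney│Carol Smith │hank98@mail.com               
Sydney│Eve Taylor  │alice8@mail.com               
Tokyo │Alice Wilson│frank85@mail.com              
Paris │Hank Wilson │dave27@mail.com               
Berlin│Hank Taylor │frank88@mail.com              
Berlin│Hank Davis  │hank30@mail.com               
London│Alice Jones │frank37@mail.com              
Tokyo │Carol Taylor│alice75@mail.com              
London│Dave Brown  │dave34@mail.com               
Sydney│Dave Wilson │dave54@mail.com               
Paris │Grace Davis │frank36@mail.com              
NYC   │Bob Brown   │grace91@mail.com              
Paris │Carol Taylor│frank39@mail.com              
                                                  
                                                  
                                                  
                                                  


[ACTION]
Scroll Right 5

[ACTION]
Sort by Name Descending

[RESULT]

City  │Name       ▼│Email                         
──────┼────────────┼────────────────              
Paris │Hank Wilson │dave27@mail.com               
Berlin│Hank Taylor │frank88@mail.com              
Sydney│Hank Jones  │bob67@mail.com                
Berlin│Hank Davis  │hank30@mail.com               
NYC   │Grace Jones │carol24@mail.com              
Paris │Grace Davis │frank36@mail.com              
Sydney│Eve Taylor  │alice8@mail.com               
London│Eve Davis   │bob24@mail.com                
Sydney│Dave Wilson │dave54@mail.com               
Berlin│Dave Taylor │grace33@mail.com              
Paris │Dave Davis  │dave9@mail.com                
London│Dave Brown  │dave34@mail.com               
Tokyo │Carol Taylor│alice75@mail.com              
Paris │Carol Taylor│frank39@mail.com              
Sydney│Carol Smith │hank98@mail.com               
NYC   │Bob Brown   │grace91@mail.com              
Tokyo │Alice Wilson│frank85@mail.com              
London│Alice Jones │frank37@mail.com              
                                                  
                                                  
                                                  
                                                  


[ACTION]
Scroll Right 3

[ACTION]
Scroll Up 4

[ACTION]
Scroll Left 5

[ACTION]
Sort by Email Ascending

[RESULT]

City  │Name        │Email          ▲              
──────┼────────────┼────────────────              
Tokyo │Carol Taylor│alice75@mail.com              
Sydney│Eve Taylor  │alice8@mail.com               
London│Eve Davis   │bob24@mail.com                
Sydney│Hank Jones  │bob67@mail.com                
NYC   │Grace Jones │carol24@mail.com              
Paris │Hank Wilson │dave27@mail.com               
London│Dave Brown  │dave34@mail.com               
Sydney│Dave Wilson │dave54@mail.com               
Paris │Dave Davis  │dave9@mail.com                
Paris │Grace Davis │frank36@mail.com              
London│Alice Jones │frank37@mail.com              
Paris │Carol Taylor│frank39@mail.com              
Tokyo │Alice Wilson│frank85@mail.com              
Berlin│Hank Taylor │frank88@mail.com              
Berlin│Dave Taylor │grace33@mail.com              
NYC   │Bob Brown   │grace91@mail.com              
Berlin│Hank Davis  │hank30@mail.com               
Sydney│Carol Smith │hank98@mail.com               
                                                  
                                                  
                                                  
                                                  


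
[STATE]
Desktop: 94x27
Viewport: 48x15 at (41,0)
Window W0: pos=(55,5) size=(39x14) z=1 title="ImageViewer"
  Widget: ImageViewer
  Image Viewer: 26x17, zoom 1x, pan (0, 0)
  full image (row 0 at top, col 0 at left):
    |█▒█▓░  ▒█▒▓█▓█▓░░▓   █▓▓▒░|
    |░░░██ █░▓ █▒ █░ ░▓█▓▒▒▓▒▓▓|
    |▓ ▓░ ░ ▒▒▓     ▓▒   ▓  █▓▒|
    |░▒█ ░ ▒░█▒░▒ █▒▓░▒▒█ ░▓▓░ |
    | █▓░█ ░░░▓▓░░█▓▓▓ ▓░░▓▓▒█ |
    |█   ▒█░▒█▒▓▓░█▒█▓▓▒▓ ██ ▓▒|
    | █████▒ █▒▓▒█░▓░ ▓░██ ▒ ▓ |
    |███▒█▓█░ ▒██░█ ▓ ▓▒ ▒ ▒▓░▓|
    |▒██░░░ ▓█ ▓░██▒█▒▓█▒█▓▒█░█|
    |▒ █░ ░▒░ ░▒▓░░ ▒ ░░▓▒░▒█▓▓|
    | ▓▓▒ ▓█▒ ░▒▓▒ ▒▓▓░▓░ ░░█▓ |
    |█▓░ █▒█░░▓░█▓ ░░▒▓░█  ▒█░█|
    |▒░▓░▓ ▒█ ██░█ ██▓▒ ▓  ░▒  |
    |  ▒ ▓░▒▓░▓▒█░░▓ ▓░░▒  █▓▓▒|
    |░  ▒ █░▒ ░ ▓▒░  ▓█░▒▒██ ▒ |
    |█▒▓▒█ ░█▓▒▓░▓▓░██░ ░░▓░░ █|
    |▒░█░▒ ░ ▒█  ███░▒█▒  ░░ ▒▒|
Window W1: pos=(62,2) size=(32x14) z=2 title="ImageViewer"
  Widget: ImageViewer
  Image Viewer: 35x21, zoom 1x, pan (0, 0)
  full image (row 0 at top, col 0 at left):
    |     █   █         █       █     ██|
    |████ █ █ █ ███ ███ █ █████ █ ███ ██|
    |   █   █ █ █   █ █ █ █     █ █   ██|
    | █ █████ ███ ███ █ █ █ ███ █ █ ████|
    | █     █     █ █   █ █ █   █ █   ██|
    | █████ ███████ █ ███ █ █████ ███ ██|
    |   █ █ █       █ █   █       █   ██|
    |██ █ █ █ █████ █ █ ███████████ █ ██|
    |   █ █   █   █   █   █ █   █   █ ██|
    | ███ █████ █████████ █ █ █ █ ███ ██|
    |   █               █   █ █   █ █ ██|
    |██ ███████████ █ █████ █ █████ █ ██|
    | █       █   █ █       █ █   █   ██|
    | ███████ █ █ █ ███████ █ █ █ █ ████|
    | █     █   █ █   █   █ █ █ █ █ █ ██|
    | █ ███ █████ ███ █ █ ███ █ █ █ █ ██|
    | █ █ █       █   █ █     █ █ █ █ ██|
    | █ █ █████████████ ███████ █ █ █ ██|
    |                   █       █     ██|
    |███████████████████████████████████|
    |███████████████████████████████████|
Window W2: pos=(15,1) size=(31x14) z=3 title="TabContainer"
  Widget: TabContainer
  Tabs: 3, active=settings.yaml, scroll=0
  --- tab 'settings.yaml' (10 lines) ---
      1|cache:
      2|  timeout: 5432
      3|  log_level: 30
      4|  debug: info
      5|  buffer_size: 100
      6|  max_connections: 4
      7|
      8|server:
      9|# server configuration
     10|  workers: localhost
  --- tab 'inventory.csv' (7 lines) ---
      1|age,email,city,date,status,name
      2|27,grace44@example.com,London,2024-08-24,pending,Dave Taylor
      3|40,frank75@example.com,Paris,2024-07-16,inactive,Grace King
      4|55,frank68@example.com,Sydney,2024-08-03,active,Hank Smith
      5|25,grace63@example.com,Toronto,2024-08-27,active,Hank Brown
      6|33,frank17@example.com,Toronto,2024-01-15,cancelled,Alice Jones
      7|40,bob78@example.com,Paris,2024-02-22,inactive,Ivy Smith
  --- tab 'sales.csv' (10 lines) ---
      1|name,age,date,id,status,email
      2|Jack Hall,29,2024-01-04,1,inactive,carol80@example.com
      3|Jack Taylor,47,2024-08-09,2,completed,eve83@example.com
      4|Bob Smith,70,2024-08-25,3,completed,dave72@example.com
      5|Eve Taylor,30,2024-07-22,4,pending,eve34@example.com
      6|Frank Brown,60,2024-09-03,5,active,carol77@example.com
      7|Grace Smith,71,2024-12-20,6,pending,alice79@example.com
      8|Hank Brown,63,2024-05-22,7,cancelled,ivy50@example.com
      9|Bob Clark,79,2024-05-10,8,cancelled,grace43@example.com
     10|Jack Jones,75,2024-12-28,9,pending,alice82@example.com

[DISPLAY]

                                                
━━━━┓                                           
    ┃                ┏━━━━━━━━━━━━━━━━━━━━━━━━━━
────┨                ┃ ImageViewer              
y.cs┃                ┠──────────────────────────
────┃         ┏━━━━━━┃     █   █         █      
    ┃         ┃ Image┃████ █ █ █ ███ ███ █ █████
    ┃         ┠──────┃   █   █ █ █   █ █ █ █    
    ┃         ┃█▒█▓░ ┃ █ █████ ███ ███ █ █ █ ███
    ┃         ┃░░░██ ┃ █     █     █ █   █ █ █  
    ┃         ┃▓ ▓░ ░┃ █████ ███████ █ ███ █ ███
    ┃         ┃░▒█ ░ ┃   █ █ █       █ █   █    
    ┃         ┃ █▓░█ ┃██ █ █ █ █████ █ █ ███████
    ┃         ┃█   ▒█┃   █ █   █   █   █   █ █  
━━━━┛         ┃ █████┃ ███ █████ █████████ █ █ █


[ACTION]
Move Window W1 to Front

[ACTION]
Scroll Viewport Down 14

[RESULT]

    ┃         ┃ █▓░█ ┃██ █ █ █ █████ █ █ ███████
    ┃         ┃█   ▒█┃   █ █   █   █   █   █ █  
━━━━┛         ┃ █████┃ ███ █████ █████████ █ █ █
              ┃███▒█▓┗━━━━━━━━━━━━━━━━━━━━━━━━━━
              ┃▒██░░░ ▓█ ▓░██▒█▒▓█▒█▓▒█░█       
              ┃▒ █░ ░▒░ ░▒▓░░ ▒ ░░▓▒░▒█▓▓       
              ┗━━━━━━━━━━━━━━━━━━━━━━━━━━━━━━━━━
                                                
                                                
                                                
                                                
                                                
                                                
                                                
                                                


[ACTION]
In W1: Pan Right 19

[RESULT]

    ┃         ┃ █▓░█ ┃███████████ █ ██          
    ┃         ┃█   ▒█┃  █ █   █   █ ██          
━━━━┛         ┃ █████┃█ █ █ █ █ ███ ██          
              ┃███▒█▓┗━━━━━━━━━━━━━━━━━━━━━━━━━━
              ┃▒██░░░ ▓█ ▓░██▒█▒▓█▒█▓▒█░█       
              ┃▒ █░ ░▒░ ░▒▓░░ ▒ ░░▓▒░▒█▓▓       
              ┗━━━━━━━━━━━━━━━━━━━━━━━━━━━━━━━━━
                                                
                                                
                                                
                                                
                                                
                                                
                                                
                                                


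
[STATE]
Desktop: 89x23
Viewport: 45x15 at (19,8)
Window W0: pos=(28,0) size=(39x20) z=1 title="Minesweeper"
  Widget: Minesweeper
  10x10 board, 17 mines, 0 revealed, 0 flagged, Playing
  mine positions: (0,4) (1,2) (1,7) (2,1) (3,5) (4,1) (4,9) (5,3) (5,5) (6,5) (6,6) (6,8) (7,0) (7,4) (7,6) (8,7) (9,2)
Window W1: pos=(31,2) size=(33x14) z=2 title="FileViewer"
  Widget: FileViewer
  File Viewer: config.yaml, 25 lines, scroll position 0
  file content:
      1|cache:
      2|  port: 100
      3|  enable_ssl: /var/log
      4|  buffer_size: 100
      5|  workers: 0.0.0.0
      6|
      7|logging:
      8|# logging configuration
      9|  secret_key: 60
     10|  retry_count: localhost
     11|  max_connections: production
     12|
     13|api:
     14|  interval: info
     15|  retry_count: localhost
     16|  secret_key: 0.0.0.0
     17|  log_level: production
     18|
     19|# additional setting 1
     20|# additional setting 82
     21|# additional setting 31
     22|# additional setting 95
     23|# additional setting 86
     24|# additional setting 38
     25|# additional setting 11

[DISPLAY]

         ┃■■┃  buffer_size: 100            ░┃
         ┃■■┃  workers: 0.0.0.0            ░┃
         ┃■■┃                              ░┃
         ┃■■┃logging:                      ░┃
         ┃■■┃# logging configuration       ░┃
         ┃  ┃  secret_key: 60              ░┃
         ┃  ┃  retry_count: localhost      ▼┃
         ┃  ┗━━━━━━━━━━━━━━━━━━━━━━━━━━━━━━━┛
         ┃                                   
         ┃                                   
         ┃                                   
         ┗━━━━━━━━━━━━━━━━━━━━━━━━━━━━━━━━━━━
                                             
                                             
                                             


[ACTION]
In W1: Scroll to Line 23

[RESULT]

         ┃■■┃# additional setting 1        ░┃
         ┃■■┃# additional setting 82       ░┃
         ┃■■┃# additional setting 31       ░┃
         ┃■■┃# additional setting 95       ░┃
         ┃■■┃# additional setting 86       ░┃
         ┃  ┃# additional setting 38       █┃
         ┃  ┃# additional setting 11       ▼┃
         ┃  ┗━━━━━━━━━━━━━━━━━━━━━━━━━━━━━━━┛
         ┃                                   
         ┃                                   
         ┃                                   
         ┗━━━━━━━━━━━━━━━━━━━━━━━━━━━━━━━━━━━
                                             
                                             
                                             


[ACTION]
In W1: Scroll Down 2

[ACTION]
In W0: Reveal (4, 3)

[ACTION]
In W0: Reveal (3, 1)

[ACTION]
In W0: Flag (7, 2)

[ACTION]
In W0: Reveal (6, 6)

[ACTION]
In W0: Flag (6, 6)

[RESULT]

         ┃■■┃# additional setting 1        ░┃
         ┃■■┃# additional setting 82       ░┃
         ┃✹■┃# additional setting 31       ░┃
         ┃■■┃# additional setting 95       ░┃
         ┃■■┃# additional setting 86       ░┃
         ┃  ┃# additional setting 38       █┃
         ┃  ┃# additional setting 11       ▼┃
         ┃  ┗━━━━━━━━━━━━━━━━━━━━━━━━━━━━━━━┛
         ┃                                   
         ┃                                   
         ┃                                   
         ┗━━━━━━━━━━━━━━━━━━━━━━━━━━━━━━━━━━━
                                             
                                             
                                             
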